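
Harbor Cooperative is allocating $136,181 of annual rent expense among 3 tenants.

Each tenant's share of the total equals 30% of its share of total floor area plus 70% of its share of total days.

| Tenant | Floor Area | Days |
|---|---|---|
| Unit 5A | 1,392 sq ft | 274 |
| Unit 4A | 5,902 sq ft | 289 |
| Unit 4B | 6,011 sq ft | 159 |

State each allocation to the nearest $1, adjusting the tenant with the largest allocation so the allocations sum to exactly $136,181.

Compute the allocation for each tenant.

Floor area total 13,305; days total 722.
Blended shares (30% floor area + 70% days): Unit 5A 0.2970; Unit 4A 0.4133; Unit 4B 0.2897.
Proportional shares: Unit 5A 40,450.89; Unit 4A 56,279.75; Unit 4B 39,450.36.
After rounding ($1): Unit 5A $40,451; Unit 4A $56,280; Unit 4B $39,450. Sum = $136,181.
Sum already equals the total — no adjustment.

Unit 5A: $40,451 | Unit 4A: $56,280 | Unit 4B: $39,450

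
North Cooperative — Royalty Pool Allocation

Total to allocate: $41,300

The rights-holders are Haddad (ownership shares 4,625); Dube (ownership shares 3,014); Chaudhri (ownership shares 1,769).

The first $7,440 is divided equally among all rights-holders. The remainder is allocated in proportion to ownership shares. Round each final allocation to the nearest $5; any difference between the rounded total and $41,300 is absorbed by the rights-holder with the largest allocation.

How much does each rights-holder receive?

$7,440 shared equally gives $2,480 per rights-holder.
Remainder $33,860 by ownership shares (total 9,408): Haddad 16,645.67 → $16,645; Dube 10,847.58 → $10,850; Chaudhri 6,366.75 → $6,365.
Totals: Haddad $2,480 + $16,645 = $19,125; Dube $2,480 + $10,850 = $13,330; Chaudhri $2,480 + $6,365 = $8,845.

Haddad: $19,125 | Dube: $13,330 | Chaudhri: $8,845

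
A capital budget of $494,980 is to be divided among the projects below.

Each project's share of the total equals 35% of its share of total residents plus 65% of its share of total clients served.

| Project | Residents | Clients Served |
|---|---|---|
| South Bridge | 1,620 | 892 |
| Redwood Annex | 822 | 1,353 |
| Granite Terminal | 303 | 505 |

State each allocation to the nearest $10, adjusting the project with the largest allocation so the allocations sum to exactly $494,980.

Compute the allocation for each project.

Totals — residents 2,745, clients served 2,750.
Combined weights (35% residents + 65% clients served): South Bridge 0.4174; Redwood Annex 0.4246; Granite Terminal 0.1580.
Proportional shares: South Bridge 206,601.55; Redwood Annex 210,172.84; Granite Terminal 78,205.61.
After rounding ($10): South Bridge $206,600; Redwood Annex $210,170; Granite Terminal $78,210. Sum = $494,980.
Rounded total matches; no reconciliation needed.

South Bridge: $206,600; Redwood Annex: $210,170; Granite Terminal: $78,210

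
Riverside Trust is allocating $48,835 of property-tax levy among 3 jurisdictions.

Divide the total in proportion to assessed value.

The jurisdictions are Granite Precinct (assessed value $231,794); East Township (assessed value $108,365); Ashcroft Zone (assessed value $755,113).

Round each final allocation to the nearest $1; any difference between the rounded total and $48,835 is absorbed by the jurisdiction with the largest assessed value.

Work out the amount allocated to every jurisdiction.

Sum of assessed value: 231,794 + 108,365 + 755,113 = 1,095,272.
Proportional shares: Granite Precinct 10,335.02; East Township 4,831.68; Ashcroft Zone 33,668.30.
At nearest $1: Granite Precinct $10,335; East Township $4,832; Ashcroft Zone $33,668. Sum = $48,835.
Sum already equals the total — no adjustment.

Granite Precinct: $10,335 · East Township: $4,832 · Ashcroft Zone: $33,668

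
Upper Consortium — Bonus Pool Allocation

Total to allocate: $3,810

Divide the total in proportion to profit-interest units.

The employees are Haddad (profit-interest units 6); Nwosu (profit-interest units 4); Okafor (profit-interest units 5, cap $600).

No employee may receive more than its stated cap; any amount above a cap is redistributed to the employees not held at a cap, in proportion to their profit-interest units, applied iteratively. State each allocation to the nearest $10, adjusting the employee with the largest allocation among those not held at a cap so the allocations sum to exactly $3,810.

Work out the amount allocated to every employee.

Sum of profit-interest units: 15.
Proportional shares (ignoring caps): Haddad 1,524.00; Nwosu 1,016.00; Okafor 1,270.00.
Held at cap: Okafor ($600); balance $3,210 reallocated over remaining profit-interest units 10.
Remaining shares: Haddad 1,926.00 → $1,930; Nwosu 1,284.00 → $1,280.

Haddad: $1,930 · Nwosu: $1,280 · Okafor: $600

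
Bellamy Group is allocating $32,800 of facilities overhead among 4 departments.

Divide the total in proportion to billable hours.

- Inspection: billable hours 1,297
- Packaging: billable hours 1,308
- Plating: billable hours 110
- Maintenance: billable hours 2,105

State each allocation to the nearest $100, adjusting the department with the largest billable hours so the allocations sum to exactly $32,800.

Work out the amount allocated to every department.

Inspection: $8,800 | Packaging: $8,900 | Plating: $700 | Maintenance: $14,400

Combined billable hours = 4,820.
Unrounded shares: Inspection 1,297/4,820 × $32,800 = 8,826.06; Packaging 1,308/4,820 × $32,800 = 8,900.91; Plating 110/4,820 × $32,800 = 748.55; Maintenance 2,105/4,820 × $32,800 = 14,324.48.
At nearest $100: Inspection $8,800; Packaging $8,900; Plating $700; Maintenance $14,300. Sum = $32,700.
Difference $32,800 − $32,700 = +$100 applied to largest billable hours (Maintenance): Maintenance becomes $14,400.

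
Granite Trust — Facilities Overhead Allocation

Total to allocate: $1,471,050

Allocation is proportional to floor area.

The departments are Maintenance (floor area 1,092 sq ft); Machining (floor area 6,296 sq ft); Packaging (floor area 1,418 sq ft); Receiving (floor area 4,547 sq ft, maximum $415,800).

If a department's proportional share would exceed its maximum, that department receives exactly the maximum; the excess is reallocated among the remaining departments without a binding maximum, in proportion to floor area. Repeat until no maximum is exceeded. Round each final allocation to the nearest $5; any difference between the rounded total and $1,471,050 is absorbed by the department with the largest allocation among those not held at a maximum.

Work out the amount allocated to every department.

Floor area total: 13,353.
Pro-rata shares before constraints: Maintenance 120,301.55; Machining 693,606.74; Packaging 156,215.75; Receiving 500,925.96.
Cap binds for Receiving ($415,800); balance $1,055,250 reallocated over remaining floor area 8,806.
Remaining shares: Maintenance 130,857.71 → $130,860; Machining 754,469.00 → $754,470; Packaging 169,923.29 → $169,925.
Rounding difference −$5 applied to Machining → $754,465.

Maintenance: $130,860; Machining: $754,465; Packaging: $169,925; Receiving: $415,800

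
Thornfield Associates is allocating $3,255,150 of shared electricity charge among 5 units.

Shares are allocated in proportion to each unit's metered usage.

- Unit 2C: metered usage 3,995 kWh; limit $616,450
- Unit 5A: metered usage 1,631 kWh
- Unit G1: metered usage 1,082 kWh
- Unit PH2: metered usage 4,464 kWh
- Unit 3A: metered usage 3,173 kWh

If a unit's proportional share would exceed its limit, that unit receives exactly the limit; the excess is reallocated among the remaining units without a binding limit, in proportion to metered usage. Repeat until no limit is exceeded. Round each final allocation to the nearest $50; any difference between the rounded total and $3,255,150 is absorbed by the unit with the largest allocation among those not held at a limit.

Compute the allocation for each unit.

Unit 2C: $616,450; Unit 5A: $415,800; Unit G1: $275,850; Unit PH2: $1,138,100; Unit 3A: $808,950

Sum of metered usage: 14,345.
Proportional shares (ignoring caps): Unit 2C 906,540.55; Unit 5A 370,104.54; Unit G1 245,526.13; Unit PH2 1,012,965.47; Unit 3A 720,013.31.
Capped: Unit 2C ($616,450); remaining pool $2,638,700 reallocated over remaining metered usage 10,350.
Shares after redistribution: Unit 5A 415,818.33 → $415,800; Unit G1 275,852.50 → $275,850; Unit PH2 1,138,082.78 → $1,138,100; Unit 3A 808,946.39 → $808,950.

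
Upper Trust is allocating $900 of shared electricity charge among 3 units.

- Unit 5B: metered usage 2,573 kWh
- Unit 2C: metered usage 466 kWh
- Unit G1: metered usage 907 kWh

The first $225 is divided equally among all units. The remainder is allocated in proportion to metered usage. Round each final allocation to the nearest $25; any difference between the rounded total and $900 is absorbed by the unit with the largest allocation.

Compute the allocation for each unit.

Unit 5B: $525 | Unit 2C: $150 | Unit G1: $225

Equal tier: $225 ÷ 3 = $75 apiece.
Remainder $675 by metered usage (total 3,946): Unit 5B 440.14 → $450; Unit 2C 79.71 → $75; Unit G1 155.15 → $150.
Totals: Unit 5B $75 + $450 = $525; Unit 2C $75 + $75 = $150; Unit G1 $75 + $150 = $225.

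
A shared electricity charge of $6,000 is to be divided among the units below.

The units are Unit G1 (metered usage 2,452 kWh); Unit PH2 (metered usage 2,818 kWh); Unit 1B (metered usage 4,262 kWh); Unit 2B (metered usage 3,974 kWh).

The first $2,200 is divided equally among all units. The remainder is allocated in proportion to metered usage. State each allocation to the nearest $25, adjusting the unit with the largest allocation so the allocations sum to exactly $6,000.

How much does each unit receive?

Unit G1: $1,250 · Unit PH2: $1,350 · Unit 1B: $1,725 · Unit 2B: $1,675

First tranche $2,200 split equally: $550 each.
Remainder $3,800 by metered usage (total 13,506): Unit G1 689.89 → $700; Unit PH2 792.86 → $800; Unit 1B 1,199.14 → $1,200; Unit 2B 1,118.11 → $1,125.
Rounding difference −$25 on remainder applied to Unit 1B.
Totals: Unit G1 $550 + $700 = $1,250; Unit PH2 $550 + $800 = $1,350; Unit 1B $550 + $1,175 = $1,725; Unit 2B $550 + $1,125 = $1,675.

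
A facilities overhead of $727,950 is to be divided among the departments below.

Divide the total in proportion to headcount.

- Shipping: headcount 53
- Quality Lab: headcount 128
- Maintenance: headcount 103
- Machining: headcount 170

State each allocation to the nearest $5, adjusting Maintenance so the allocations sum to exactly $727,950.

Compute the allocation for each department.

Shipping: $84,980 · Quality Lab: $205,235 · Maintenance: $165,155 · Machining: $272,580

Headcount total: 454.
Pro-rata amounts: Shipping 53/454 × $727,950 = 84,980.95; Quality Lab 128/454 × $727,950 = 205,237.00; Maintenance 103/454 × $727,950 = 165,151.65; Machining 170/454 × $727,950 = 272,580.40.
Rounded to nearest $5: Shipping $84,980; Quality Lab $205,235; Maintenance $165,150; Machining $272,580. Sum = $727,945.
Difference $727,950 − $727,945 = +$5 applied to Maintenance: Maintenance becomes $165,155.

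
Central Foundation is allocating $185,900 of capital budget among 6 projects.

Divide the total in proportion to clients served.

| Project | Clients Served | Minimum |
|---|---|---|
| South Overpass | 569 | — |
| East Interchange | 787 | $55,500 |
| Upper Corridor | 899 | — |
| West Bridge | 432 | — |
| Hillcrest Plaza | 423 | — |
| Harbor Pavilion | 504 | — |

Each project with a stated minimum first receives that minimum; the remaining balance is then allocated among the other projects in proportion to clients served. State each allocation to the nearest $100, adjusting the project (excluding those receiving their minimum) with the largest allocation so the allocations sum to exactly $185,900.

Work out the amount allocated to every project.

South Overpass: $26,200; East Interchange: $55,500; Upper Corridor: $41,600; West Bridge: $19,900; Hillcrest Plaza: $19,500; Harbor Pavilion: $23,200

Fund the minimums — East Interchange $55,500. Remaining pool $130,400.
Remaining pool split over remaining clients served 2,827: South Overpass 26,246.06 → $26,200; Upper Corridor 41,467.85 → $41,500; West Bridge 19,926.71 → $19,900; Hillcrest Plaza 19,511.57 → $19,500; Harbor Pavilion 23,247.82 → $23,200.
Rounding difference +$100 applied to Upper Corridor → $41,600.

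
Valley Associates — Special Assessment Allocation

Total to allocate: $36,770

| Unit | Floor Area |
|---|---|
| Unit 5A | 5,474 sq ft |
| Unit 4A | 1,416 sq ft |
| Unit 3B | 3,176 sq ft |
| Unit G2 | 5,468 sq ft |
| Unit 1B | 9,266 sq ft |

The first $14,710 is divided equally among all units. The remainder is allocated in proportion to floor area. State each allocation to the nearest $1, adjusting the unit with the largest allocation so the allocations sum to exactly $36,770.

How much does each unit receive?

$14,710 shared equally gives $2,942 per unit.
Remainder $22,060 by floor area (total 24,800): Unit 5A 4,869.21 → $4,869; Unit 4A 1,259.55 → $1,260; Unit 3B 2,825.10 → $2,825; Unit G2 4,863.87 → $4,864; Unit 1B 8,242.26 → $8,242.
Totals: Unit 5A $2,942 + $4,869 = $7,811; Unit 4A $2,942 + $1,260 = $4,202; Unit 3B $2,942 + $2,825 = $5,767; Unit G2 $2,942 + $4,864 = $7,806; Unit 1B $2,942 + $8,242 = $11,184.

Unit 5A: $7,811 · Unit 4A: $4,202 · Unit 3B: $5,767 · Unit G2: $7,806 · Unit 1B: $11,184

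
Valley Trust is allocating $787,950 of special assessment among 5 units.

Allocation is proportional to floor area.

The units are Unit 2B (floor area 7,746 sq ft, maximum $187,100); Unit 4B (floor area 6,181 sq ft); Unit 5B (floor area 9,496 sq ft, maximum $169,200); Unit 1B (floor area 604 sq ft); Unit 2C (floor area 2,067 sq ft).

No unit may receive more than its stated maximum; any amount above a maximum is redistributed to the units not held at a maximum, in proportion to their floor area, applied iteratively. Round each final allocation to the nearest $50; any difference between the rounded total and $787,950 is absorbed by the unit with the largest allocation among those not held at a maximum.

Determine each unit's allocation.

Total floor area = 26,094.
Unconstrained shares: Unit 2B 233,902.84; Unit 4B 186,645.17; Unit 5B 286,746.88; Unit 1B 18,238.74; Unit 2C 62,416.37.
Capped: Unit 2B ($187,100), Unit 5B ($169,200); residual $431,650 reallocated over remaining floor area 8,852.
Redistributed shares: Unit 4B 301,404.05 → $301,400; Unit 1B 29,452.85 → $29,450; Unit 2C 100,793.10 → $100,800.

Unit 2B: $187,100; Unit 4B: $301,400; Unit 5B: $169,200; Unit 1B: $29,450; Unit 2C: $100,800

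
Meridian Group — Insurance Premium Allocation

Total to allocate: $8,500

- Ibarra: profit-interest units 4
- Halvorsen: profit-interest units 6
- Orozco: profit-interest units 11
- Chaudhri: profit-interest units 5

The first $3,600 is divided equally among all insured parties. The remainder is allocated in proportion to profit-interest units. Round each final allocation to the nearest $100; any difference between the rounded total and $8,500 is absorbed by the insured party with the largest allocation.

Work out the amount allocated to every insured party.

Ibarra: $1,700 · Halvorsen: $2,000 · Orozco: $3,000 · Chaudhri: $1,800

First tranche $3,600 split equally: $900 each.
Remainder $4,900 by profit-interest units (total 26): Ibarra 753.85 → $800; Halvorsen 1,130.77 → $1,100; Orozco 2,073.08 → $2,100; Chaudhri 942.31 → $900.
Totals: Ibarra $900 + $800 = $1,700; Halvorsen $900 + $1,100 = $2,000; Orozco $900 + $2,100 = $3,000; Chaudhri $900 + $900 = $1,800.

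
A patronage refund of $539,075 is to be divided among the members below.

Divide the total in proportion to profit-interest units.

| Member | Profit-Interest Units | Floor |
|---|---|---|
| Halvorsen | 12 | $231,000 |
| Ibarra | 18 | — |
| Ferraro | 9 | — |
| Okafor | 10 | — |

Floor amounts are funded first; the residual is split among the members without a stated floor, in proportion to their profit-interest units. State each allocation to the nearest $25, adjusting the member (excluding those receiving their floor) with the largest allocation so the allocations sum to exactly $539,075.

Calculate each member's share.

Halvorsen: $231,000 | Ibarra: $149,875 | Ferraro: $74,925 | Okafor: $83,275

Fund the minimums — Halvorsen $231,000. Residual $308,075.
Residual split over remaining profit-interest units 37: Ibarra 149,874.32 → $149,875; Ferraro 74,937.16 → $74,925; Okafor 83,263.51 → $83,275.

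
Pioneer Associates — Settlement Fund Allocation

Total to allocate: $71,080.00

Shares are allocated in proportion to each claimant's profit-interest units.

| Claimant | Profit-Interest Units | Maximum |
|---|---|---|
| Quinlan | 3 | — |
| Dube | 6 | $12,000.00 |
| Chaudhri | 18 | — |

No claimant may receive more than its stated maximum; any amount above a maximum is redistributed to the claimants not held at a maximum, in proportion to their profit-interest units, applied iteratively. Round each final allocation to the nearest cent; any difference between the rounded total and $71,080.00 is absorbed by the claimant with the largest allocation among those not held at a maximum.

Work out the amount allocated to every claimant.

Quinlan: $8,440.00; Dube: $12,000.00; Chaudhri: $50,640.00

Sum of profit-interest units: 27.
Unconstrained shares: Quinlan 7,897.7778; Dube 15,795.5556; Chaudhri 47,386.6667.
Capped: Dube ($12,000.00); balance $59,080.00 reallocated over remaining profit-interest units 21.
Redistributed shares: Quinlan 8,440.0000 → $8,440.00; Chaudhri 50,640.0000 → $50,640.00.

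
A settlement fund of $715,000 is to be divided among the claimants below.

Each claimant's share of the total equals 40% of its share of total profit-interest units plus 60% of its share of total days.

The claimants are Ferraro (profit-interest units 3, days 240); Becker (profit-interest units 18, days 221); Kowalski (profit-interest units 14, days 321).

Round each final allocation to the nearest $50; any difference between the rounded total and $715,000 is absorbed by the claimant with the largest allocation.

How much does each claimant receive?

Ferraro: $156,200 | Becker: $268,300 | Kowalski: $290,500

Profit-interest units total 35; days total 782.
Blended shares (40% profit-interest units + 60% days): Ferraro 0.2184; Becker 0.3753; Kowalski 0.4063.
Raw shares: Ferraro 156,176.69; Becker 268,324.84; Kowalski 290,498.47.
At nearest $50: Ferraro $156,200; Becker $268,300; Kowalski $290,500. Sum = $715,000.
No rounding difference to absorb.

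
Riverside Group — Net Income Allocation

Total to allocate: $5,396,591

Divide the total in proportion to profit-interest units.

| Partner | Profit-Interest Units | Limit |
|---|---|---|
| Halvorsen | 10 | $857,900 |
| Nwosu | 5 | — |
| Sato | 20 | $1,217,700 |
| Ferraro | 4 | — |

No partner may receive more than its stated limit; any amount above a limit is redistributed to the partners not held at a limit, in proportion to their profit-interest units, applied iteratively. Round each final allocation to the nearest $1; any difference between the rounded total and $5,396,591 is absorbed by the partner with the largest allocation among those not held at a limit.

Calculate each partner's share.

Halvorsen: $857,900; Nwosu: $1,844,995; Sato: $1,217,700; Ferraro: $1,475,996

Sum of profit-interest units: 39.
Proportional shares (ignoring caps): Halvorsen 1,383,741.28; Nwosu 691,870.64; Sato 2,767,482.56; Ferraro 553,496.51.
Held at cap: Halvorsen ($857,900), Sato ($1,217,700); residual $3,320,991 reallocated over remaining profit-interest units 9.
Redistributed shares: Nwosu 1,844,995.00 → $1,844,995; Ferraro 1,475,996.00 → $1,475,996.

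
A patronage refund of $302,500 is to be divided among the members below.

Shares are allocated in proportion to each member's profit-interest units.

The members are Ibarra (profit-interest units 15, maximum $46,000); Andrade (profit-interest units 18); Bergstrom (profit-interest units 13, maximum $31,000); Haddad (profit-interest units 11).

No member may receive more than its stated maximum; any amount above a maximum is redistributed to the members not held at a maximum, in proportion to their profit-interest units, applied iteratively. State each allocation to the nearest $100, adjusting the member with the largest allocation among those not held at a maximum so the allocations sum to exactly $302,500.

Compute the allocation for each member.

Profit-interest units total: 57.
Proportional shares (ignoring caps): Ibarra 79,605.26; Andrade 95,526.32; Bergstrom 68,991.23; Haddad 58,377.19.
Capped: Ibarra ($46,000), Bergstrom ($31,000); remaining pool $225,500 reallocated over remaining profit-interest units 29.
Remaining shares: Andrade 139,965.52 → $140,000; Haddad 85,534.48 → $85,500.

Ibarra: $46,000 · Andrade: $140,000 · Bergstrom: $31,000 · Haddad: $85,500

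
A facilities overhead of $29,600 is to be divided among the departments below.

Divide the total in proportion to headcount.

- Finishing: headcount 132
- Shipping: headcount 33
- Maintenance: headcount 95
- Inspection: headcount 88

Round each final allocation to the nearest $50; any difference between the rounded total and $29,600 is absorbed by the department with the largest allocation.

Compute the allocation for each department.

Total headcount = 348.
Unrounded shares: Finishing 132/348 × $29,600 = 11,227.59; Shipping 33/348 × $29,600 = 2,806.90; Maintenance 95/348 × $29,600 = 8,080.46; Inspection 88/348 × $29,600 = 7,485.06.
Rounded to nearest $50: Finishing $11,250; Shipping $2,800; Maintenance $8,100; Inspection $7,500. Sum = $29,650.
Difference $29,600 − $29,650 = −$50 applied to largest allocation (Finishing): Finishing becomes $11,200.

Finishing: $11,200 · Shipping: $2,800 · Maintenance: $8,100 · Inspection: $7,500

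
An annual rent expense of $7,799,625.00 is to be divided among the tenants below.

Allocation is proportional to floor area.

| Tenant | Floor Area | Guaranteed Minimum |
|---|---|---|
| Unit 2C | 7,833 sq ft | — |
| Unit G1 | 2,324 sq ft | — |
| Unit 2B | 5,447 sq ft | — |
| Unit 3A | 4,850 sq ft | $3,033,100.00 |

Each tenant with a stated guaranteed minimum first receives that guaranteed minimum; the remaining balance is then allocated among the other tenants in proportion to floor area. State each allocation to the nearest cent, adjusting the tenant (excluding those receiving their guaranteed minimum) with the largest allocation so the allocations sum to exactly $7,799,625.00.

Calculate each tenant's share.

Unit 2C: $2,392,732.01; Unit G1: $709,907.98; Unit 2B: $1,663,885.01; Unit 3A: $3,033,100.00

Minimums first: Unit 3A $3,033,100.00. Remaining pool $4,766,525.00.
Remaining pool split over remaining floor area 15,604: Unit 2C 2,392,732.0126 → $2,392,732.01; Unit G1 709,907.9787 → $709,907.98; Unit 2B 1,663,885.0087 → $1,663,885.01.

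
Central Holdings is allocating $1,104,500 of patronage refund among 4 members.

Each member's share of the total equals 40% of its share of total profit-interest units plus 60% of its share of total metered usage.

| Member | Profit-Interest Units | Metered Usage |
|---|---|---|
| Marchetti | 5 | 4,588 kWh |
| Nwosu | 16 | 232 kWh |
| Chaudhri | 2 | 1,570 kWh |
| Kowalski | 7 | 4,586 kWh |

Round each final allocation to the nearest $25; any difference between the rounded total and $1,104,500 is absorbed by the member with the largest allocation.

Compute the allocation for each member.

Profit-interest units total 30; metered usage total 10,976.
Composite weights (40% profit-interest units + 60% metered usage): Marchetti 0.3175; Nwosu 0.2260; Chaudhri 0.1125; Kowalski 0.3440.
Pro-rata amounts: Marchetti 350,643.87; Nwosu 249,634.17; Chaudhri 124,245.52; Kowalski 379,976.44.
Rounded to nearest $25: Marchetti $350,650; Nwosu $249,625; Chaudhri $124,250; Kowalski $379,975. Sum = $1,104,500.
Rounded total matches; no reconciliation needed.

Marchetti: $350,650 | Nwosu: $249,625 | Chaudhri: $124,250 | Kowalski: $379,975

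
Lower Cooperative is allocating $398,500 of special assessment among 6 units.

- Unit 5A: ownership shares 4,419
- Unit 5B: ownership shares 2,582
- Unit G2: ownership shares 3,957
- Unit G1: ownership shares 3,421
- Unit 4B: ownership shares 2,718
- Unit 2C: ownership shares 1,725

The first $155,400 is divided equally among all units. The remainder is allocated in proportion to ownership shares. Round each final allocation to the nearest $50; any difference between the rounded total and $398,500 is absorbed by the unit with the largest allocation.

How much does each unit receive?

First tranche $155,400 split equally: $25,900 each.
Remainder $243,100 by ownership shares (total 18,822): Unit 5A 57,074.64 → $57,050; Unit 5B 33,348.43 → $33,350; Unit G2 51,107.57 → $51,100; Unit G1 44,184.74 → $44,200; Unit 4B 35,104.97 → $35,100; Unit 2C 22,279.65 → $22,300.
Totals: Unit 5A $25,900 + $57,050 = $82,950; Unit 5B $25,900 + $33,350 = $59,250; Unit G2 $25,900 + $51,100 = $77,000; Unit G1 $25,900 + $44,200 = $70,100; Unit 4B $25,900 + $35,100 = $61,000; Unit 2C $25,900 + $22,300 = $48,200.

Unit 5A: $82,950; Unit 5B: $59,250; Unit G2: $77,000; Unit G1: $70,100; Unit 4B: $61,000; Unit 2C: $48,200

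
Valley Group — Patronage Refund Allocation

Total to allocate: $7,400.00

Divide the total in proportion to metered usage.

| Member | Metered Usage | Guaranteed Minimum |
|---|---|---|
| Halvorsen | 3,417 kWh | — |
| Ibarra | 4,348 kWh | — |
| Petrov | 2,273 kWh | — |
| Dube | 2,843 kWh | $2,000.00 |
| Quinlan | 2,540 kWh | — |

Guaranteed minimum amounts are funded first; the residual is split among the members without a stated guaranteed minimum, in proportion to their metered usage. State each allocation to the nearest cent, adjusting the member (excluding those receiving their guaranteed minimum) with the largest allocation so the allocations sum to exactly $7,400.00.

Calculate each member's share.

Fund the minimums — Dube $2,000.00. Remaining pool $5,400.00.
Remaining pool split over remaining metered usage 12,578: Halvorsen 1,466.9900 → $1,466.99; Ibarra 1,866.6879 → $1,866.69; Petrov 975.8467 → $975.85; Quinlan 1,090.4754 → $1,090.48.
Rounding difference −$0.01 applied to Ibarra → $1,866.68.

Halvorsen: $1,466.99; Ibarra: $1,866.68; Petrov: $975.85; Dube: $2,000.00; Quinlan: $1,090.48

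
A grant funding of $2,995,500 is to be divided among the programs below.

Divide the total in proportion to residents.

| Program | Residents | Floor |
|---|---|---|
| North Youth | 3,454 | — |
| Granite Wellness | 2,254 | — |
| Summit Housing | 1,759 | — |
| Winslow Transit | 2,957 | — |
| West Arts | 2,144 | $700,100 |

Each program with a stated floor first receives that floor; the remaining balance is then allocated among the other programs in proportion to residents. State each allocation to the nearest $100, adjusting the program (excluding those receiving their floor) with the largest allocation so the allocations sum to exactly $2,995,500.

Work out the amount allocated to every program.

North Youth: $760,700 · Granite Wellness: $496,300 · Summit Housing: $387,300 · Winslow Transit: $651,100 · West Arts: $700,100

Guaranteed amounts: West Arts $700,100. Remaining pool $2,295,400.
Remaining pool split over remaining residents 10,424: North Youth 760,582.46 → $760,600; Granite Wellness 496,338.41 → $496,300; Summit Housing 387,337.74 → $387,300; Winslow Transit 651,141.39 → $651,100.
Rounding difference +$100 applied to North Youth → $760,700.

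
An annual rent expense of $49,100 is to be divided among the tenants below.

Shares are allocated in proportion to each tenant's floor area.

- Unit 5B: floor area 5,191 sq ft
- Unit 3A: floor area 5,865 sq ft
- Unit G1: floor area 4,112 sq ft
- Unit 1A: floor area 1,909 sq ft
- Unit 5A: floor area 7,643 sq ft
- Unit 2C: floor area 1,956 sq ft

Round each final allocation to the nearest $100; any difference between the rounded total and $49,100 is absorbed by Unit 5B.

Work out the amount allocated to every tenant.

Unit 5B: $9,500 · Unit 3A: $10,800 · Unit G1: $7,600 · Unit 1A: $3,500 · Unit 5A: $14,100 · Unit 2C: $3,600

Combined floor area = 26,676.
Proportional shares: Unit 5B 5,191/26,676 × $49,100 = 9,554.58; Unit 3A 5,865/26,676 × $49,100 = 10,795.15; Unit G1 4,112/26,676 × $49,100 = 7,568.57; Unit 1A 1,909/26,676 × $49,100 = 3,513.72; Unit 5A 7,643/26,676 × $49,100 = 14,067.75; Unit 2C 1,956/26,676 × $49,100 = 3,600.22.
After rounding ($100): Unit 5B $9,600; Unit 3A $10,800; Unit G1 $7,600; Unit 1A $3,500; Unit 5A $14,100; Unit 2C $3,600. Sum = $49,200.
Difference $49,100 − $49,200 = −$100 applied to Unit 5B: Unit 5B becomes $9,500.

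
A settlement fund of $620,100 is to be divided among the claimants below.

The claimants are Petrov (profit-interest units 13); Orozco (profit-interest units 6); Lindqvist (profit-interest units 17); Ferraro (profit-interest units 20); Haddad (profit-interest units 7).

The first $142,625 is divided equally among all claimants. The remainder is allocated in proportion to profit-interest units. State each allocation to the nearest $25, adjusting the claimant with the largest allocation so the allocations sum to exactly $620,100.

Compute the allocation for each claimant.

Equal tier: $142,625 ÷ 5 = $28,525 apiece.
Remainder $477,475 by profit-interest units (total 63): Petrov 98,526.59 → $98,525; Orozco 45,473.81 → $45,475; Lindqvist 128,842.46 → $128,850; Ferraro 151,579.37 → $151,575; Haddad 53,052.78 → $53,050.
Totals: Petrov $28,525 + $98,525 = $127,050; Orozco $28,525 + $45,475 = $74,000; Lindqvist $28,525 + $128,850 = $157,375; Ferraro $28,525 + $151,575 = $180,100; Haddad $28,525 + $53,050 = $81,575.

Petrov: $127,050; Orozco: $74,000; Lindqvist: $157,375; Ferraro: $180,100; Haddad: $81,575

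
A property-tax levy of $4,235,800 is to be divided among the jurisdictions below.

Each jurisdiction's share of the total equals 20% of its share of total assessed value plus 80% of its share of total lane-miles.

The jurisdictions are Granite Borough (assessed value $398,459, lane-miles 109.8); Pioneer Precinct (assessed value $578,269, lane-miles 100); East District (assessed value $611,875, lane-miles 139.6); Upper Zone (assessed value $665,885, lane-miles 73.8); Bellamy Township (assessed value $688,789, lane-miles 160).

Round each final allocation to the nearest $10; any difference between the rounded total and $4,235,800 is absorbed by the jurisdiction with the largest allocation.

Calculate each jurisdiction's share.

Granite Borough: $752,670 | Pioneer Precinct: $747,490 | East District: $987,250 | Upper Zone: $620,470 | Bellamy Township: $1,127,920

Assessed value total 2,943,277; lane-miles total 583.2.
Combined weights (20% assessed value + 80% lane-miles): Granite Borough 0.1777; Pioneer Precinct 0.1765; East District 0.2331; Upper Zone 0.1465; Bellamy Township 0.2663.
Proportional shares: Granite Borough 752,672.68; Pioneer Precinct 747,485.02; East District 987,250.63; Upper Zone 620,470.29; Bellamy Township 1,127,921.38.
Rounded to nearest $10: Granite Borough $752,670; Pioneer Precinct $747,490; East District $987,250; Upper Zone $620,470; Bellamy Township $1,127,920. Sum = $4,235,800.
Sum already equals the total — no adjustment.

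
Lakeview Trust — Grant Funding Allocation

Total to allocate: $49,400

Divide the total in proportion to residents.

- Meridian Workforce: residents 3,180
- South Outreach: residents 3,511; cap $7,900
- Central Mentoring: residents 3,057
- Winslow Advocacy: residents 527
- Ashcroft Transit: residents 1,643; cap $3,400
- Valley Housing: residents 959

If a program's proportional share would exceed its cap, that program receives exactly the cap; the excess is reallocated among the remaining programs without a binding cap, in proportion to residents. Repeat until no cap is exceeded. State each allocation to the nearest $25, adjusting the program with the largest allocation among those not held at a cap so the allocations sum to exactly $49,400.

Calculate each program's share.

Meridian Workforce: $15,700 | South Outreach: $7,900 | Central Mentoring: $15,075 | Winslow Advocacy: $2,600 | Ashcroft Transit: $3,400 | Valley Housing: $4,725

Residents total: 12,877.
Pro-rata shares before constraints: Meridian Workforce 12,199.43; South Outreach 13,469.24; Central Mentoring 11,727.56; Winslow Advocacy 2,021.73; Ashcroft Transit 6,303.04; Valley Housing 3,679.01.
Held at cap: South Outreach ($7,900), Ashcroft Transit ($3,400); remaining pool $38,100 reallocated over remaining residents 7,723.
Redistributed shares: Meridian Workforce 15,687.95 → $15,700; Central Mentoring 15,081.15 → $15,075; Winslow Advocacy 2,599.86 → $2,600; Valley Housing 4,731.05 → $4,725.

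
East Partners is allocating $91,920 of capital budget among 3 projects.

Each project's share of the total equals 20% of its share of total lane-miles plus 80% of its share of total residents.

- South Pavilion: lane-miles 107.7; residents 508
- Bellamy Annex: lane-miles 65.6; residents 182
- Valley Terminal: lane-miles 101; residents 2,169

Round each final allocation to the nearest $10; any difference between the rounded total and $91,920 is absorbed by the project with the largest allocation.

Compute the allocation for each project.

South Pavilion: $20,280 | Bellamy Annex: $9,080 | Valley Terminal: $62,560

Totals — lane-miles 274.3, residents 2,859.
Composite weights (20% lane-miles + 80% residents): South Pavilion 0.2207; Bellamy Annex 0.0988; Valley Terminal 0.6806.
Unrounded shares: South Pavilion 20,284.42; Bellamy Annex 9,077.81; Valley Terminal 62,557.76.
At nearest $10: South Pavilion $20,280; Bellamy Annex $9,080; Valley Terminal $62,560. Sum = $91,920.
Rounded total matches; no reconciliation needed.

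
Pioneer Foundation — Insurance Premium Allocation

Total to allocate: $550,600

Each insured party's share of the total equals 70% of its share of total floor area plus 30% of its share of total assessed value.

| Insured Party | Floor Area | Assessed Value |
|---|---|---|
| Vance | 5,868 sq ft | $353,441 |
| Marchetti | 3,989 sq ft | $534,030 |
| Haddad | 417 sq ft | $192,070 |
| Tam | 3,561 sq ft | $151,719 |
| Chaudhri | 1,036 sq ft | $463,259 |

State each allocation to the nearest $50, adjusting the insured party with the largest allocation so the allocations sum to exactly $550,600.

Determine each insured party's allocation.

Vance: $186,500; Marchetti: $155,450; Haddad: $29,550; Tam: $107,100; Chaudhri: $72,000

Totals — floor area 14,871, assessed value 1,694,519.
Blended shares (70% floor area + 30% assessed value): Vance 0.3388; Marchetti 0.2823; Haddad 0.0536; Tam 0.1945; Chaudhri 0.1308.
Raw shares: Vance 186,537.30; Marchetti 155,441.84; Haddad 29,530.41; Tam 107,081.84; Chaudhri 72,008.61.
Rounded to nearest $50: Vance $186,550; Marchetti $155,450; Haddad $29,550; Tam $107,100; Chaudhri $72,000. Sum = $550,650.
Difference $550,600 − $550,650 = −$50 applied to largest allocation (Vance): Vance becomes $186,500.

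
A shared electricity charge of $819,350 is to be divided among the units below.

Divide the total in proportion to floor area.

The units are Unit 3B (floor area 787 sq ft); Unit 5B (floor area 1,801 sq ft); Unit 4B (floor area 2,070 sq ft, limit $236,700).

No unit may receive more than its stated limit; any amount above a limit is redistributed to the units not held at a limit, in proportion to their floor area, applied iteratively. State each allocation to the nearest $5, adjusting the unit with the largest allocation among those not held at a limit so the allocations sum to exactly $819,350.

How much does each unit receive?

Unit 3B: $177,180; Unit 5B: $405,470; Unit 4B: $236,700

Sum of floor area: 4,658.
Pro-rata shares before constraints: Unit 3B 138,434.62; Unit 5B 316,798.92; Unit 4B 364,116.47.
Held at cap: Unit 4B ($236,700); remaining pool $582,650 reallocated over remaining floor area 2,588.
Redistributed shares: Unit 3B 177,181.43 → $177,180; Unit 5B 405,468.57 → $405,470.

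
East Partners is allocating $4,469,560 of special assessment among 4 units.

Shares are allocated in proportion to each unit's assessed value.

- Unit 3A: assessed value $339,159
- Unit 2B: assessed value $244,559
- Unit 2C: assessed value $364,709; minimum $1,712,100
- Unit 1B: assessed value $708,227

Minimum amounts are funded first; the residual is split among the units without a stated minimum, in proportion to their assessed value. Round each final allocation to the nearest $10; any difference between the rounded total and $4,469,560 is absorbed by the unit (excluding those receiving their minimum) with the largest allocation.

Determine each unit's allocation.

Unit 3A: $723,880 | Unit 2B: $521,970 | Unit 2C: $1,712,100 | Unit 1B: $1,511,610

Fund the minimums — Unit 2C $1,712,100. Residual $2,757,460.
Residual split over remaining assessed value 1,291,945: Unit 3A 723,883.27 → $723,880; Unit 2B 521,973.97 → $521,970; Unit 1B 1,511,602.76 → $1,511,600.
Rounding difference +$10 applied to Unit 1B → $1,511,610.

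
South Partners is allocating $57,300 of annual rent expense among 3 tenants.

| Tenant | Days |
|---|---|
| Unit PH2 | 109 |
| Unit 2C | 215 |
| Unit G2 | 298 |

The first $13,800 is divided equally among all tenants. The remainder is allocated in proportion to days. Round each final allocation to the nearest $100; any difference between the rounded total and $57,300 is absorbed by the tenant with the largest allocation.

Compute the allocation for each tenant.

Unit PH2: $12,200 · Unit 2C: $19,600 · Unit G2: $25,500

Equal tier: $13,800 ÷ 3 = $4,600 apiece.
Remainder $43,500 by days (total 622): Unit PH2 7,622.99 → $7,600; Unit 2C 15,036.17 → $15,000; Unit G2 20,840.84 → $20,800.
Rounding difference +$100 on remainder applied to Unit G2.
Totals: Unit PH2 $4,600 + $7,600 = $12,200; Unit 2C $4,600 + $15,000 = $19,600; Unit G2 $4,600 + $20,900 = $25,500.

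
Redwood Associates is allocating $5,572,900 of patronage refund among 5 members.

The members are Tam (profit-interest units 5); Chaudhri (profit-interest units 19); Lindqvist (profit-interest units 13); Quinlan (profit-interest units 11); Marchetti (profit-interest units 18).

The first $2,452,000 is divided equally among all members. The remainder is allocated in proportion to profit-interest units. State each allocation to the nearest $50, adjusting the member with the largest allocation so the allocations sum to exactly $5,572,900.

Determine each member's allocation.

Equal tier: $2,452,000 ÷ 5 = $490,400 apiece.
Remainder $3,120,900 by profit-interest units (total 66): Tam 236,431.82 → $236,450; Chaudhri 898,440.91 → $898,450; Lindqvist 614,722.73 → $614,700; Quinlan 520,150.00 → $520,150; Marchetti 851,154.55 → $851,150.
Totals: Tam $490,400 + $236,450 = $726,850; Chaudhri $490,400 + $898,450 = $1,388,850; Lindqvist $490,400 + $614,700 = $1,105,100; Quinlan $490,400 + $520,150 = $1,010,550; Marchetti $490,400 + $851,150 = $1,341,550.

Tam: $726,850; Chaudhri: $1,388,850; Lindqvist: $1,105,100; Quinlan: $1,010,550; Marchetti: $1,341,550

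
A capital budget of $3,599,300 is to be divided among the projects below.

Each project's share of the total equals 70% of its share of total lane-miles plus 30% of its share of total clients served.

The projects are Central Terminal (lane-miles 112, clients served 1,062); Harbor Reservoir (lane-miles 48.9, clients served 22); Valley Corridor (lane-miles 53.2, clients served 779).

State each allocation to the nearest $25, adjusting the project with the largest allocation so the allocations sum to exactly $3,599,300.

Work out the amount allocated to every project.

Lane-miles total 214.1; clients served total 1,863.
Blended shares (70% lane-miles + 30% clients served): Central Terminal 0.5372; Harbor Reservoir 0.1634; Valley Corridor 0.2994.
Pro-rata amounts: Central Terminal 1,933,538.63; Harbor Reservoir 588,202.05; Valley Corridor 1,077,559.32.
After rounding ($25): Central Terminal $1,933,550; Harbor Reservoir $588,200; Valley Corridor $1,077,550. Sum = $3,599,300.
No rounding difference to absorb.

Central Terminal: $1,933,550; Harbor Reservoir: $588,200; Valley Corridor: $1,077,550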